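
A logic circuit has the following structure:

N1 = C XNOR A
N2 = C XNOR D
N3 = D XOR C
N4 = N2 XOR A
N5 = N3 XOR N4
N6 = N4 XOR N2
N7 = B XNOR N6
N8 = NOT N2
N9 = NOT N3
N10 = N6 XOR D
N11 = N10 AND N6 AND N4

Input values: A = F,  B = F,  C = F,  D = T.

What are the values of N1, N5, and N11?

N1 = T  N5 = T  N11 = F

N1 = C XNOR A = F XNOR F = T
N2 = C XNOR D = F XNOR T = F
N3 = D XOR C = T XOR F = T
N4 = N2 XOR A = F XOR F = F
N5 = N3 XOR N4 = T XOR F = T
N6 = N4 XOR N2 = F XOR F = F
N10 = N6 XOR D = F XOR T = T
N11 = N10 AND N6 AND N4 = T AND F AND F = F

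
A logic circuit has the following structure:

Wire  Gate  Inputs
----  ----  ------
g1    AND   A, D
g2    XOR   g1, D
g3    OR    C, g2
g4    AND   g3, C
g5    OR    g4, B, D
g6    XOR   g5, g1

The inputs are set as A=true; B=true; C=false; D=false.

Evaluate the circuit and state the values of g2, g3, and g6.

g2 = false  g3 = false  g6 = true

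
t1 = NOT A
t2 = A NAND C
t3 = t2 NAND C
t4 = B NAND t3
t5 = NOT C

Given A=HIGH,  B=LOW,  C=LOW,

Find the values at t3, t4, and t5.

t2 = A NAND C = HIGH NAND LOW = HIGH
t3 = t2 NAND C = HIGH NAND LOW = HIGH
t4 = B NAND t3 = LOW NAND HIGH = HIGH
t5 = NOT C = NOT LOW = HIGH

t3 = HIGH, t4 = HIGH, t5 = HIGH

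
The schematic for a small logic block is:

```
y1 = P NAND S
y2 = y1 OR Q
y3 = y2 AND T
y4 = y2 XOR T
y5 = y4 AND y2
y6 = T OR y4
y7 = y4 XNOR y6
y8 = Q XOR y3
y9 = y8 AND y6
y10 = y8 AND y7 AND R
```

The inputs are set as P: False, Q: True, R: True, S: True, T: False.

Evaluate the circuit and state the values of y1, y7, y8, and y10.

y1 = True, y7 = True, y8 = True, y10 = True

y1 = P NAND S = False NAND True = True
y2 = y1 OR Q = True OR True = True
y3 = y2 AND T = True AND False = False
y4 = y2 XOR T = True XOR False = True
y6 = T OR y4 = False OR True = True
y7 = y4 XNOR y6 = True XNOR True = True
y8 = Q XOR y3 = True XOR False = True
y10 = y8 AND y7 AND R = True AND True AND True = True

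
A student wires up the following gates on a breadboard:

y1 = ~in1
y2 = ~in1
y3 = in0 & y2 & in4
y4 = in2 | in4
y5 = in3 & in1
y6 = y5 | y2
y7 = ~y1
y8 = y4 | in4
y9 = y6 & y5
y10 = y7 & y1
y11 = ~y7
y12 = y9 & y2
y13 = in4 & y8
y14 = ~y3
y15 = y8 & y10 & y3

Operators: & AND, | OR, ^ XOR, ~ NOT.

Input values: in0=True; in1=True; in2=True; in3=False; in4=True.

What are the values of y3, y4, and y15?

y3 = False, y4 = True, y15 = False

y1 = NOT in1 = NOT True = False
y2 = NOT in1 = NOT True = False
y3 = in0 AND y2 AND in4 = True AND False AND True = False
y4 = in2 OR in4 = True OR True = True
y7 = NOT y1 = NOT False = True
y8 = y4 OR in4 = True OR True = True
y10 = y7 AND y1 = True AND False = False
y15 = y8 AND y10 AND y3 = True AND False AND False = False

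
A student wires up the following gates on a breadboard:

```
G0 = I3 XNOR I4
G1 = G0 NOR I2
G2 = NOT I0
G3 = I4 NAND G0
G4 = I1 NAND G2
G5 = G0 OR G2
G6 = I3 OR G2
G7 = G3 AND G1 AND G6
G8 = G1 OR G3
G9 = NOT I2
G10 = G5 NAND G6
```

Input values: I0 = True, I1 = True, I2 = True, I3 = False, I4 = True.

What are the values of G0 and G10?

G0 = False; G10 = True

G0 = I3 XNOR I4 = False XNOR True = False
G2 = NOT I0 = NOT True = False
G5 = G0 OR G2 = False OR False = False
G6 = I3 OR G2 = False OR False = False
G10 = G5 NAND G6 = False NAND False = True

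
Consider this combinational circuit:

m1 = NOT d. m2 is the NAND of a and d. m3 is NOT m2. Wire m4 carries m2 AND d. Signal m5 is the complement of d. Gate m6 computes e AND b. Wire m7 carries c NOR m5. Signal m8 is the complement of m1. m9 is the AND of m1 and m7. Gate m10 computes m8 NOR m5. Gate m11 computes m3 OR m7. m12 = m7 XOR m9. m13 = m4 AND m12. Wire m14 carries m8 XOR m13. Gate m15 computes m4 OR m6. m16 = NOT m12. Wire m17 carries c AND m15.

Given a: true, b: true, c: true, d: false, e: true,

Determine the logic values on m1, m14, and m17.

m1 = true, m14 = false, m17 = true

m1 = NOT d = NOT false = true
m2 = a NAND d = true NAND false = true
m4 = m2 AND d = true AND false = false
m5 = NOT d = NOT false = true
m6 = e AND b = true AND true = true
m7 = c NOR m5 = true NOR true = false
m8 = NOT m1 = NOT true = false
m9 = m1 AND m7 = true AND false = false
m12 = m7 XOR m9 = false XOR false = false
m13 = m4 AND m12 = false AND false = false
m14 = m8 XOR m13 = false XOR false = false
m15 = m4 OR m6 = false OR true = true
m17 = c AND m15 = true AND true = true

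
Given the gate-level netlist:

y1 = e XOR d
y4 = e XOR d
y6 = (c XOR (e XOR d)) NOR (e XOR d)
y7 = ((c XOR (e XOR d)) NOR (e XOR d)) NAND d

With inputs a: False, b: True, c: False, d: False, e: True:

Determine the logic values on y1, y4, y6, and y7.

y1 = True, y4 = True, y6 = False, y7 = True

y1 = True XOR False = True
y4 = True XOR False = True
y6 = (False XOR (True XOR False)) NOR (True XOR False) = False
y7 = ((False XOR (True XOR False)) NOR (True XOR False)) NAND False = True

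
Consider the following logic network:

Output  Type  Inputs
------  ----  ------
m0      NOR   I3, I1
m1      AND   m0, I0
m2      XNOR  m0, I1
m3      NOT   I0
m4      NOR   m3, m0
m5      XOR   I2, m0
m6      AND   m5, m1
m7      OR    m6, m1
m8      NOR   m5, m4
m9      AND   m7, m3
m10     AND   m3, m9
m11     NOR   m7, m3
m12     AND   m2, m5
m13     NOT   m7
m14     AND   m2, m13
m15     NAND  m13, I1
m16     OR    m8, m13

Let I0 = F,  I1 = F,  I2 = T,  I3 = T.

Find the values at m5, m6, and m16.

m5 = T, m6 = F, m16 = T

m0 = I3 NOR I1 = T NOR F = F
m1 = m0 AND I0 = F AND F = F
m3 = NOT I0 = NOT F = T
m4 = m3 NOR m0 = T NOR F = F
m5 = I2 XOR m0 = T XOR F = T
m6 = m5 AND m1 = T AND F = F
m7 = m6 OR m1 = F OR F = F
m8 = m5 NOR m4 = T NOR F = F
m13 = NOT m7 = NOT F = T
m16 = m8 OR m13 = F OR T = T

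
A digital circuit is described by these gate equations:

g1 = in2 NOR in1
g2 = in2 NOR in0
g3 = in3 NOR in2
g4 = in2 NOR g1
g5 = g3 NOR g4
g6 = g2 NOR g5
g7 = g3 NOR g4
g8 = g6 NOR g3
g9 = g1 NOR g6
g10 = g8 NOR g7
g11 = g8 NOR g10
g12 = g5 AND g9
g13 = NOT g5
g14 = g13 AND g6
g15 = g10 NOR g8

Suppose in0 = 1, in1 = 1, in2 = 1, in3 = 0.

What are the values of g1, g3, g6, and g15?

g1 = in2 NOR in1 = 1 NOR 1 = 0
g2 = in2 NOR in0 = 1 NOR 1 = 0
g3 = in3 NOR in2 = 0 NOR 1 = 0
g4 = in2 NOR g1 = 1 NOR 0 = 0
g5 = g3 NOR g4 = 0 NOR 0 = 1
g6 = g2 NOR g5 = 0 NOR 1 = 0
g7 = g3 NOR g4 = 0 NOR 0 = 1
g8 = g6 NOR g3 = 0 NOR 0 = 1
g10 = g8 NOR g7 = 1 NOR 1 = 0
g15 = g10 NOR g8 = 0 NOR 1 = 0

g1 = 0, g3 = 0, g6 = 0, g15 = 0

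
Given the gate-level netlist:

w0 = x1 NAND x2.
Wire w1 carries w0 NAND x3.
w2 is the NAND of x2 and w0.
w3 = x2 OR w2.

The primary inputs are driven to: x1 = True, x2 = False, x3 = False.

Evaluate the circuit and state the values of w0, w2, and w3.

w0 = True, w2 = True, w3 = True

w0 = x1 NAND x2 = True NAND False = True
w2 = x2 NAND w0 = False NAND True = True
w3 = x2 OR w2 = False OR True = True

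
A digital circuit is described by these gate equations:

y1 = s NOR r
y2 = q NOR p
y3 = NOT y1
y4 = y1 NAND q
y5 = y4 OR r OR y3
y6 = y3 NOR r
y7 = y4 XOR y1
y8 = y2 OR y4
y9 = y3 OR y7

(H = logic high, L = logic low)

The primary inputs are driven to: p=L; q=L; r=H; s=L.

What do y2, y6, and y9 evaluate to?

y1 = s NOR r = L NOR H = L
y2 = q NOR p = L NOR L = H
y3 = NOT y1 = NOT L = H
y4 = y1 NAND q = L NAND L = H
y6 = y3 NOR r = H NOR H = L
y7 = y4 XOR y1 = H XOR L = H
y9 = y3 OR y7 = H OR H = H

y2 = H, y6 = L, y9 = H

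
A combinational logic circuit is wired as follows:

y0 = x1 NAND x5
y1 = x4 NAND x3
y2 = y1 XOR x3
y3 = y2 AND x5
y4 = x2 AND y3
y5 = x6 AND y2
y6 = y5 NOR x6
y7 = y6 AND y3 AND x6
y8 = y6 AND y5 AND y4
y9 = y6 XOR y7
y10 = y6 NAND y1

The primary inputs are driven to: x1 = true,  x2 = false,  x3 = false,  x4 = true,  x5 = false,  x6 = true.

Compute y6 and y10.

y6 = false  y10 = true

y1 = x4 NAND x3 = true NAND false = true
y2 = y1 XOR x3 = true XOR false = true
y5 = x6 AND y2 = true AND true = true
y6 = y5 NOR x6 = true NOR true = false
y10 = y6 NAND y1 = false NAND true = true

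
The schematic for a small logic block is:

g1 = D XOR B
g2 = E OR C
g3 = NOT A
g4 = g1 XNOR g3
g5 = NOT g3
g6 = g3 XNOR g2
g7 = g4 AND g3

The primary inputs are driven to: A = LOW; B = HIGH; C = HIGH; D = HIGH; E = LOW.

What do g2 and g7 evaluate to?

g2 = HIGH, g7 = LOW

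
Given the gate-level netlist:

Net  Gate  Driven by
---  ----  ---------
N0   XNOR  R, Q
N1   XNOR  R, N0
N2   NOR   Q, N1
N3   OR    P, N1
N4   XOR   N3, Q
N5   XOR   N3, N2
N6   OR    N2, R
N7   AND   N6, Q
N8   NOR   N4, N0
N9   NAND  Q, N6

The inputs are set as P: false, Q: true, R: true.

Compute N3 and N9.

N0 = R XNOR Q = true XNOR true = true
N1 = R XNOR N0 = true XNOR true = true
N2 = Q NOR N1 = true NOR true = false
N3 = P OR N1 = false OR true = true
N6 = N2 OR R = false OR true = true
N9 = Q NAND N6 = true NAND true = false

N3 = true; N9 = false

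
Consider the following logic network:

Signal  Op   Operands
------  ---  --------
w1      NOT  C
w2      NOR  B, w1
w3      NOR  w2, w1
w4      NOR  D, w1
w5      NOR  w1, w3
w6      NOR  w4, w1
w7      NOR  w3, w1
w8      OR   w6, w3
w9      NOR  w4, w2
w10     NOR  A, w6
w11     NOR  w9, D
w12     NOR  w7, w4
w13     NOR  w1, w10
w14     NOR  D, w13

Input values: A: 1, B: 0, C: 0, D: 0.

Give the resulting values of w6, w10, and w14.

w1 = NOT C = NOT 0 = 1
w4 = D NOR w1 = 0 NOR 1 = 0
w6 = w4 NOR w1 = 0 NOR 1 = 0
w10 = A NOR w6 = 1 NOR 0 = 0
w13 = w1 NOR w10 = 1 NOR 0 = 0
w14 = D NOR w13 = 0 NOR 0 = 1

w6 = 0  w10 = 0  w14 = 1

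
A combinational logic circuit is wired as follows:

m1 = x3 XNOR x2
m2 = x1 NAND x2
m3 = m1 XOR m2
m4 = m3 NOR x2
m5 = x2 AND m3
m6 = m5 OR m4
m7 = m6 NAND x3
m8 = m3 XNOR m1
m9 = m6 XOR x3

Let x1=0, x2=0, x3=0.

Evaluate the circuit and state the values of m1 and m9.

m1 = 1, m9 = 1

m1 = x3 XNOR x2 = 0 XNOR 0 = 1
m2 = x1 NAND x2 = 0 NAND 0 = 1
m3 = m1 XOR m2 = 1 XOR 1 = 0
m4 = m3 NOR x2 = 0 NOR 0 = 1
m5 = x2 AND m3 = 0 AND 0 = 0
m6 = m5 OR m4 = 0 OR 1 = 1
m9 = m6 XOR x3 = 1 XOR 0 = 1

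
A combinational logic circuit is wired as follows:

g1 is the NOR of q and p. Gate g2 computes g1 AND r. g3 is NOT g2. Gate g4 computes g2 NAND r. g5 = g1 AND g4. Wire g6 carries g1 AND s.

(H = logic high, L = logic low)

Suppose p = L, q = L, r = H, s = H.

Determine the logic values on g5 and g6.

g1 = q NOR p = L NOR L = H
g2 = g1 AND r = H AND H = H
g4 = g2 NAND r = H NAND H = L
g5 = g1 AND g4 = H AND L = L
g6 = g1 AND s = H AND H = H

g5 = L; g6 = H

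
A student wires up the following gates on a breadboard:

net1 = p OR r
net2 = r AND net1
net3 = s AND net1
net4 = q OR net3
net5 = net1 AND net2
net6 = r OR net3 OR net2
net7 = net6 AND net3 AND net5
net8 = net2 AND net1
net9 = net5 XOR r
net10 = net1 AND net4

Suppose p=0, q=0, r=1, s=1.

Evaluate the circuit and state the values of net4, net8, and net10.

net4 = 1, net8 = 1, net10 = 1

net1 = p OR r = 0 OR 1 = 1
net2 = r AND net1 = 1 AND 1 = 1
net3 = s AND net1 = 1 AND 1 = 1
net4 = q OR net3 = 0 OR 1 = 1
net8 = net2 AND net1 = 1 AND 1 = 1
net10 = net1 AND net4 = 1 AND 1 = 1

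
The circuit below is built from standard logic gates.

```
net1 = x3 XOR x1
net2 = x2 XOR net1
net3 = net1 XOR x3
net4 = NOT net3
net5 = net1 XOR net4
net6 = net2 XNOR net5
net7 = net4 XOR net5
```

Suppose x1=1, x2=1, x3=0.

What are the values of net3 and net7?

net3 = 1  net7 = 1

net1 = x3 XOR x1 = 0 XOR 1 = 1
net3 = net1 XOR x3 = 1 XOR 0 = 1
net4 = NOT net3 = NOT 1 = 0
net5 = net1 XOR net4 = 1 XOR 0 = 1
net7 = net4 XOR net5 = 0 XOR 1 = 1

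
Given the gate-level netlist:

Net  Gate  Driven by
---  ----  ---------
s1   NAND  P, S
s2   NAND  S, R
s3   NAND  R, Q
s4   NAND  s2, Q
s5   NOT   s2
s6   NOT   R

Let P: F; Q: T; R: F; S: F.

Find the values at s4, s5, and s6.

s4 = F; s5 = F; s6 = T

s2 = S NAND R = F NAND F = T
s4 = s2 NAND Q = T NAND T = F
s5 = NOT s2 = NOT T = F
s6 = NOT R = NOT F = T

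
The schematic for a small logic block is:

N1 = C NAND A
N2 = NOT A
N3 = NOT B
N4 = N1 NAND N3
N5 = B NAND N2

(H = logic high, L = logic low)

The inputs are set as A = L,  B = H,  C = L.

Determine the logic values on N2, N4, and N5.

N2 = H  N4 = H  N5 = L

N1 = C NAND A = L NAND L = H
N2 = NOT A = NOT L = H
N3 = NOT B = NOT H = L
N4 = N1 NAND N3 = H NAND L = H
N5 = B NAND N2 = H NAND H = L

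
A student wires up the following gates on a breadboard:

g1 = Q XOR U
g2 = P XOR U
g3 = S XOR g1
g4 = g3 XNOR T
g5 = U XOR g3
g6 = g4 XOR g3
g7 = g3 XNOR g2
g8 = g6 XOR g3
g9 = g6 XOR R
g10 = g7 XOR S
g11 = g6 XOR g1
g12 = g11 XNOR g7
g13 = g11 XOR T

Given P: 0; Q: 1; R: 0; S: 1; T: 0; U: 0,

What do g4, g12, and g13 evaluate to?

g4 = 1, g12 = 0, g13 = 0

g1 = Q XOR U = 1 XOR 0 = 1
g2 = P XOR U = 0 XOR 0 = 0
g3 = S XOR g1 = 1 XOR 1 = 0
g4 = g3 XNOR T = 0 XNOR 0 = 1
g6 = g4 XOR g3 = 1 XOR 0 = 1
g7 = g3 XNOR g2 = 0 XNOR 0 = 1
g11 = g6 XOR g1 = 1 XOR 1 = 0
g12 = g11 XNOR g7 = 0 XNOR 1 = 0
g13 = g11 XOR T = 0 XOR 0 = 0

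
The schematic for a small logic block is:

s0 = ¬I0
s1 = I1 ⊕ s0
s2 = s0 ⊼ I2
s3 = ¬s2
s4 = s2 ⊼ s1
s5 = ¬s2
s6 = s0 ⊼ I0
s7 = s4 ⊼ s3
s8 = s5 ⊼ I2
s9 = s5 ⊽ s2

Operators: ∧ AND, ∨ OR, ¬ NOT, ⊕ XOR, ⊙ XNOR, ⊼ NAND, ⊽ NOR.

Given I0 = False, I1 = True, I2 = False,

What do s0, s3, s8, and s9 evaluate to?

s0 = NOT I0 = NOT False = True
s2 = s0 NAND I2 = True NAND False = True
s3 = NOT s2 = NOT True = False
s5 = NOT s2 = NOT True = False
s8 = s5 NAND I2 = False NAND False = True
s9 = s5 NOR s2 = False NOR True = False

s0 = True, s3 = False, s8 = True, s9 = False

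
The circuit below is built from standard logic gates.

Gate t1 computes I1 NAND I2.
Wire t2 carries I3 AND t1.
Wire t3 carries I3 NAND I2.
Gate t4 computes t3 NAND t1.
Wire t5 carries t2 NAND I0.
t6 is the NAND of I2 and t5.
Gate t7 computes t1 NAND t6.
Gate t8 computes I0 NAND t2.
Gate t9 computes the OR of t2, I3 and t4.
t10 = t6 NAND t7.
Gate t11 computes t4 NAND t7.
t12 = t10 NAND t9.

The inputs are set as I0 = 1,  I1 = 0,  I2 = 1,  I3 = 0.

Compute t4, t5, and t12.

t4 = 0, t5 = 1, t12 = 1

t1 = I1 NAND I2 = 0 NAND 1 = 1
t2 = I3 AND t1 = 0 AND 1 = 0
t3 = I3 NAND I2 = 0 NAND 1 = 1
t4 = t3 NAND t1 = 1 NAND 1 = 0
t5 = t2 NAND I0 = 0 NAND 1 = 1
t6 = I2 NAND t5 = 1 NAND 1 = 0
t7 = t1 NAND t6 = 1 NAND 0 = 1
t9 = t2 OR I3 OR t4 = 0 OR 0 OR 0 = 0
t10 = t6 NAND t7 = 0 NAND 1 = 1
t12 = t10 NAND t9 = 1 NAND 0 = 1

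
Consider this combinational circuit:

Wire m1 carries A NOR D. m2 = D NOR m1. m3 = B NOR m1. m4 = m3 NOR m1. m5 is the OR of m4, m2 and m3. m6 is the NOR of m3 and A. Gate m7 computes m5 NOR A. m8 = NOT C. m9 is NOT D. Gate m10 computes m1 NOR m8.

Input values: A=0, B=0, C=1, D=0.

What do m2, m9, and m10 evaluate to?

m2 = 0; m9 = 1; m10 = 0

m1 = A NOR D = 0 NOR 0 = 1
m2 = D NOR m1 = 0 NOR 1 = 0
m8 = NOT C = NOT 1 = 0
m9 = NOT D = NOT 0 = 1
m10 = m1 NOR m8 = 1 NOR 0 = 0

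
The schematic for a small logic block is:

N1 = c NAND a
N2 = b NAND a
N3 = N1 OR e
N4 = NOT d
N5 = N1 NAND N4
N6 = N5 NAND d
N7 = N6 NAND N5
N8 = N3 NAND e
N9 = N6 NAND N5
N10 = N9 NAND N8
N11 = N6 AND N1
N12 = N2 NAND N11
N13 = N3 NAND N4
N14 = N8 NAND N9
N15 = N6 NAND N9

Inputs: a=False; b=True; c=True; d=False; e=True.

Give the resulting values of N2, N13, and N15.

N1 = c NAND a = True NAND False = True
N2 = b NAND a = True NAND False = True
N3 = N1 OR e = True OR True = True
N4 = NOT d = NOT False = True
N5 = N1 NAND N4 = True NAND True = False
N6 = N5 NAND d = False NAND False = True
N9 = N6 NAND N5 = True NAND False = True
N13 = N3 NAND N4 = True NAND True = False
N15 = N6 NAND N9 = True NAND True = False

N2 = True  N13 = False  N15 = False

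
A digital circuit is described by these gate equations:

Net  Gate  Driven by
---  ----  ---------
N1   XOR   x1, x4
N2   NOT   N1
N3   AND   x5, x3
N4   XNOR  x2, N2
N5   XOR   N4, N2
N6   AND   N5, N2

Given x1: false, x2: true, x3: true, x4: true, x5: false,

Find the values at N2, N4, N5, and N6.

N2 = false  N4 = false  N5 = false  N6 = false

N1 = x1 XOR x4 = false XOR true = true
N2 = NOT N1 = NOT true = false
N4 = x2 XNOR N2 = true XNOR false = false
N5 = N4 XOR N2 = false XOR false = false
N6 = N5 AND N2 = false AND false = false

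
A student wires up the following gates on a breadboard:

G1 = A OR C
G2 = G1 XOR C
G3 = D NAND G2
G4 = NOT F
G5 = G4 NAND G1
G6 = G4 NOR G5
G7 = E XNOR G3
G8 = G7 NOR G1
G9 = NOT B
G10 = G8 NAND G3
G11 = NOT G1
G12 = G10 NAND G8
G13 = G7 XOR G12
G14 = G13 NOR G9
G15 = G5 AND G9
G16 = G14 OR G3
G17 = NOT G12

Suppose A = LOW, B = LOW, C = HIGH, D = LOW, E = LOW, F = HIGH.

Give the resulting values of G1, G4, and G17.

G1 = HIGH  G4 = LOW  G17 = LOW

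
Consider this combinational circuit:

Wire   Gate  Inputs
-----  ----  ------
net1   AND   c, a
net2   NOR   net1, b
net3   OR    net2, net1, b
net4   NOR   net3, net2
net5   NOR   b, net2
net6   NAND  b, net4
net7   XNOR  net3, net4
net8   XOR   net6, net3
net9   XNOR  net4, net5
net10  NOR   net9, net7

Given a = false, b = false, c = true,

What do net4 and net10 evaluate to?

net1 = c AND a = true AND false = false
net2 = net1 NOR b = false NOR false = true
net3 = net2 OR net1 OR b = true OR false OR false = true
net4 = net3 NOR net2 = true NOR true = false
net5 = b NOR net2 = false NOR true = false
net7 = net3 XNOR net4 = true XNOR false = false
net9 = net4 XNOR net5 = false XNOR false = true
net10 = net9 NOR net7 = true NOR false = false

net4 = false; net10 = false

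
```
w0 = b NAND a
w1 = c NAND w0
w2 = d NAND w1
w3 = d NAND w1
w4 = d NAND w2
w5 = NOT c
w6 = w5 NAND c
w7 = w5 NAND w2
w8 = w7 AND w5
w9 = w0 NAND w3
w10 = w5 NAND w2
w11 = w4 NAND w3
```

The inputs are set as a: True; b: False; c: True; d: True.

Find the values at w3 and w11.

w0 = b NAND a = False NAND True = True
w1 = c NAND w0 = True NAND True = False
w2 = d NAND w1 = True NAND False = True
w3 = d NAND w1 = True NAND False = True
w4 = d NAND w2 = True NAND True = False
w11 = w4 NAND w3 = False NAND True = True

w3 = True, w11 = True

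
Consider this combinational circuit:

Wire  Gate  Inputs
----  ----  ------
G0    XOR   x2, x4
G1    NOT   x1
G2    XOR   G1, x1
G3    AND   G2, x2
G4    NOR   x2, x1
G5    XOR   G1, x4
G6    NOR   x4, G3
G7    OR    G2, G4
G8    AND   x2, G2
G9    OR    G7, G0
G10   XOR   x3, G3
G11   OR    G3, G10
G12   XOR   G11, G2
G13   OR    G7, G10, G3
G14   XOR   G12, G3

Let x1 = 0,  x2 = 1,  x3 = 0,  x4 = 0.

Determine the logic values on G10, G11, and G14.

G10 = 1, G11 = 1, G14 = 1

G1 = NOT x1 = NOT 0 = 1
G2 = G1 XOR x1 = 1 XOR 0 = 1
G3 = G2 AND x2 = 1 AND 1 = 1
G10 = x3 XOR G3 = 0 XOR 1 = 1
G11 = G3 OR G10 = 1 OR 1 = 1
G12 = G11 XOR G2 = 1 XOR 1 = 0
G14 = G12 XOR G3 = 0 XOR 1 = 1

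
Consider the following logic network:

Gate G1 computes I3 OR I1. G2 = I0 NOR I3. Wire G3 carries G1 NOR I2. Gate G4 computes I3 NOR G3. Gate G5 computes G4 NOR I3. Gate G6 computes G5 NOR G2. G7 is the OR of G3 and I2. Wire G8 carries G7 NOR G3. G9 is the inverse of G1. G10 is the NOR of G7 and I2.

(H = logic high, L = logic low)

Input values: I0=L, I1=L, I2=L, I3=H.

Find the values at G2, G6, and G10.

G1 = I3 OR I1 = H OR L = H
G2 = I0 NOR I3 = L NOR H = L
G3 = G1 NOR I2 = H NOR L = L
G4 = I3 NOR G3 = H NOR L = L
G5 = G4 NOR I3 = L NOR H = L
G6 = G5 NOR G2 = L NOR L = H
G7 = G3 OR I2 = L OR L = L
G10 = G7 NOR I2 = L NOR L = H

G2 = L  G6 = H  G10 = H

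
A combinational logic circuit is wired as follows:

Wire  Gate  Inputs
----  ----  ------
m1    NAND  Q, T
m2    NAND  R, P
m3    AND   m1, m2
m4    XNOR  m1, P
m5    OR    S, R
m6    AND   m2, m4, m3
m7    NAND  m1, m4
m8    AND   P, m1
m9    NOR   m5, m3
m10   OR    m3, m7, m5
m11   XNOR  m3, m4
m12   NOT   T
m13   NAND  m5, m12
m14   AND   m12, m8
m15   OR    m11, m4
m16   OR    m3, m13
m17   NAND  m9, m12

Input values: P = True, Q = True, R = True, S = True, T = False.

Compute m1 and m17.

m1 = True, m17 = True

m1 = Q NAND T = True NAND False = True
m2 = R NAND P = True NAND True = False
m3 = m1 AND m2 = True AND False = False
m5 = S OR R = True OR True = True
m9 = m5 NOR m3 = True NOR False = False
m12 = NOT T = NOT False = True
m17 = m9 NAND m12 = False NAND True = True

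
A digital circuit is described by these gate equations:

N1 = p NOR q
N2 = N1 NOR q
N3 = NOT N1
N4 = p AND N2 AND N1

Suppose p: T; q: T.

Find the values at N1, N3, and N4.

N1 = p NOR q = T NOR T = F
N2 = N1 NOR q = F NOR T = F
N3 = NOT N1 = NOT F = T
N4 = p AND N2 AND N1 = T AND F AND F = F

N1 = F, N3 = T, N4 = F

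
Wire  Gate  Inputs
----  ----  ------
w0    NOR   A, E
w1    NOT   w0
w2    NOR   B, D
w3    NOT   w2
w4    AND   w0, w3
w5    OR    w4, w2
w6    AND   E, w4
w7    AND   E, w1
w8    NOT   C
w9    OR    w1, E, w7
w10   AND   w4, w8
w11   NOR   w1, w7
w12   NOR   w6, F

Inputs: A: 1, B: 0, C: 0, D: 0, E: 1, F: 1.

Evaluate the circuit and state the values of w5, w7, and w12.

w0 = A NOR E = 1 NOR 1 = 0
w1 = NOT w0 = NOT 0 = 1
w2 = B NOR D = 0 NOR 0 = 1
w3 = NOT w2 = NOT 1 = 0
w4 = w0 AND w3 = 0 AND 0 = 0
w5 = w4 OR w2 = 0 OR 1 = 1
w6 = E AND w4 = 1 AND 0 = 0
w7 = E AND w1 = 1 AND 1 = 1
w12 = w6 NOR F = 0 NOR 1 = 0

w5 = 1; w7 = 1; w12 = 0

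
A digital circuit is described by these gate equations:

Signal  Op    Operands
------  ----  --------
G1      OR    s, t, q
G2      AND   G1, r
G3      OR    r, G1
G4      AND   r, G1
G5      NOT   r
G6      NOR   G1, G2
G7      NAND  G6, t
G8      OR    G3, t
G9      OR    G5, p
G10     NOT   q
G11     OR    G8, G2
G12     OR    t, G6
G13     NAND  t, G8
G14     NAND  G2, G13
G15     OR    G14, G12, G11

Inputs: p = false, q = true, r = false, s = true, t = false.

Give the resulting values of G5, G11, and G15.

G5 = true, G11 = true, G15 = true

G1 = s OR t OR q = true OR false OR true = true
G2 = G1 AND r = true AND false = false
G3 = r OR G1 = false OR true = true
G5 = NOT r = NOT false = true
G6 = G1 NOR G2 = true NOR false = false
G8 = G3 OR t = true OR false = true
G11 = G8 OR G2 = true OR false = true
G12 = t OR G6 = false OR false = false
G13 = t NAND G8 = false NAND true = true
G14 = G2 NAND G13 = false NAND true = true
G15 = G14 OR G12 OR G11 = true OR false OR true = true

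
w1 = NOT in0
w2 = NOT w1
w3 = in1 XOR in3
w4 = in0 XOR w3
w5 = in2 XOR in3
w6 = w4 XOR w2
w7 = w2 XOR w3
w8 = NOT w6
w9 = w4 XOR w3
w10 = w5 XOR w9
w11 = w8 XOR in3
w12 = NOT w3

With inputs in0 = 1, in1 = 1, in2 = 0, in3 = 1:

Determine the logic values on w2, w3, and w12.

w2 = 1  w3 = 0  w12 = 1

w1 = NOT in0 = NOT 1 = 0
w2 = NOT w1 = NOT 0 = 1
w3 = in1 XOR in3 = 1 XOR 1 = 0
w12 = NOT w3 = NOT 0 = 1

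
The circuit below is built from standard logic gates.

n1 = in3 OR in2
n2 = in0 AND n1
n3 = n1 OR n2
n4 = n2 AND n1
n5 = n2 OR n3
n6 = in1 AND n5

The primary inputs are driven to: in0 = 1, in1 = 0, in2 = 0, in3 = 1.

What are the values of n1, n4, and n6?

n1 = in3 OR in2 = 1 OR 0 = 1
n2 = in0 AND n1 = 1 AND 1 = 1
n3 = n1 OR n2 = 1 OR 1 = 1
n4 = n2 AND n1 = 1 AND 1 = 1
n5 = n2 OR n3 = 1 OR 1 = 1
n6 = in1 AND n5 = 0 AND 1 = 0

n1 = 1; n4 = 1; n6 = 0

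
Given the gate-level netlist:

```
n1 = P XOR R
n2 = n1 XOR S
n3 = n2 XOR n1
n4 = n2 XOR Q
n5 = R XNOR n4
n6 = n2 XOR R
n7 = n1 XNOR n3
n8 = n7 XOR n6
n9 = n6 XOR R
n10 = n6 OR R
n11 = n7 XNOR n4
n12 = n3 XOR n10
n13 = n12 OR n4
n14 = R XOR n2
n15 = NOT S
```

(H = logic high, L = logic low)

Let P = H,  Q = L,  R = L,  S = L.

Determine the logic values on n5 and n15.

n5 = L, n15 = H

n1 = P XOR R = H XOR L = H
n2 = n1 XOR S = H XOR L = H
n4 = n2 XOR Q = H XOR L = H
n5 = R XNOR n4 = L XNOR H = L
n15 = NOT S = NOT L = H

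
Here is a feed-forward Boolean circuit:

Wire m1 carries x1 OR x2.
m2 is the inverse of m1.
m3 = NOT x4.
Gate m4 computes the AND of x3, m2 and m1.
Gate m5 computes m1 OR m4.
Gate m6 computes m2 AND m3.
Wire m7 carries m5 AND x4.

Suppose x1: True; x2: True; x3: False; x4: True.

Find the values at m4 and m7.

m1 = x1 OR x2 = True OR True = True
m2 = NOT m1 = NOT True = False
m4 = x3 AND m2 AND m1 = False AND False AND True = False
m5 = m1 OR m4 = True OR False = True
m7 = m5 AND x4 = True AND True = True

m4 = False, m7 = True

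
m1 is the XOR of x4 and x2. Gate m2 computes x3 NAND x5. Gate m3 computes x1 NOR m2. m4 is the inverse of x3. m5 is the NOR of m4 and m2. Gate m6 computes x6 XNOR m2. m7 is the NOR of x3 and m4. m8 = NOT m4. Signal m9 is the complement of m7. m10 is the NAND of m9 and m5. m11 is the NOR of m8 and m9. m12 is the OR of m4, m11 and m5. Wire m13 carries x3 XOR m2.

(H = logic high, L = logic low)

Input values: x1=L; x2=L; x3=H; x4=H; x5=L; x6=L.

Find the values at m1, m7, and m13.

m1 = H, m7 = L, m13 = L

m1 = x4 XOR x2 = H XOR L = H
m2 = x3 NAND x5 = H NAND L = H
m4 = NOT x3 = NOT H = L
m7 = x3 NOR m4 = H NOR L = L
m13 = x3 XOR m2 = H XOR H = L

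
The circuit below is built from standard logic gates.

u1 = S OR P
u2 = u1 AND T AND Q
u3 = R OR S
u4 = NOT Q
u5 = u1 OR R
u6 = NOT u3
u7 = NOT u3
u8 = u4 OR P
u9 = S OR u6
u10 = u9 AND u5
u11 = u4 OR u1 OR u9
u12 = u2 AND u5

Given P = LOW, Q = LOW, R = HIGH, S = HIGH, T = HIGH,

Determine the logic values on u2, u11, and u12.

u2 = LOW  u11 = HIGH  u12 = LOW

u1 = S OR P = HIGH OR LOW = HIGH
u2 = u1 AND T AND Q = HIGH AND HIGH AND LOW = LOW
u3 = R OR S = HIGH OR HIGH = HIGH
u4 = NOT Q = NOT LOW = HIGH
u5 = u1 OR R = HIGH OR HIGH = HIGH
u6 = NOT u3 = NOT HIGH = LOW
u9 = S OR u6 = HIGH OR LOW = HIGH
u11 = u4 OR u1 OR u9 = HIGH OR HIGH OR HIGH = HIGH
u12 = u2 AND u5 = LOW AND HIGH = LOW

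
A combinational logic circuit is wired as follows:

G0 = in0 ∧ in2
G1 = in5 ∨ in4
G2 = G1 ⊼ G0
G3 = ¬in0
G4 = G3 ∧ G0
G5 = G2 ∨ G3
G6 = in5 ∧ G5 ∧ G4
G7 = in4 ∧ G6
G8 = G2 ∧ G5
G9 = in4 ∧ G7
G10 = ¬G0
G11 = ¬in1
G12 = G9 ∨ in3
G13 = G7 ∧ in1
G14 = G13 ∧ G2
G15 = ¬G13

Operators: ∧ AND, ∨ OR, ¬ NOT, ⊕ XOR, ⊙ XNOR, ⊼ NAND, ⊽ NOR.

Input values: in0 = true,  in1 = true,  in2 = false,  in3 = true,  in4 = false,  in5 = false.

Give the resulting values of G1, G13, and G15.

G1 = false, G13 = false, G15 = true

G0 = in0 AND in2 = true AND false = false
G1 = in5 OR in4 = false OR false = false
G2 = G1 NAND G0 = false NAND false = true
G3 = NOT in0 = NOT true = false
G4 = G3 AND G0 = false AND false = false
G5 = G2 OR G3 = true OR false = true
G6 = in5 AND G5 AND G4 = false AND true AND false = false
G7 = in4 AND G6 = false AND false = false
G13 = G7 AND in1 = false AND true = false
G15 = NOT G13 = NOT false = true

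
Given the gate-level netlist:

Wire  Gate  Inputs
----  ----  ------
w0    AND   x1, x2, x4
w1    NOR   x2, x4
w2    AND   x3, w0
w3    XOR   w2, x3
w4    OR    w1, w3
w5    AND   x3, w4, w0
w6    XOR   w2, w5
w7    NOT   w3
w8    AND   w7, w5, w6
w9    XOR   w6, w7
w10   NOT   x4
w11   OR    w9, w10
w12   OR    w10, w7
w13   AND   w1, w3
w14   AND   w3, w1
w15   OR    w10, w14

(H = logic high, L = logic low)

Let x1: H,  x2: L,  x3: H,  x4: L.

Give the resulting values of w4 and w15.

w0 = x1 AND x2 AND x4 = H AND L AND L = L
w1 = x2 NOR x4 = L NOR L = H
w2 = x3 AND w0 = H AND L = L
w3 = w2 XOR x3 = L XOR H = H
w4 = w1 OR w3 = H OR H = H
w10 = NOT x4 = NOT L = H
w14 = w3 AND w1 = H AND H = H
w15 = w10 OR w14 = H OR H = H

w4 = H, w15 = H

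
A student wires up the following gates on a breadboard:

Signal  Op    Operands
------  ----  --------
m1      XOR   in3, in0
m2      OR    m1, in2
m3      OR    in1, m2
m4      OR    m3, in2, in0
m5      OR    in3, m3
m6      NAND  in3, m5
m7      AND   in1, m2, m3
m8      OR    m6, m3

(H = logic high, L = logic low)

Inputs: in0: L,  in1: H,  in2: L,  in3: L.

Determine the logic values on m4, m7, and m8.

m4 = H  m7 = L  m8 = H

m1 = in3 XOR in0 = L XOR L = L
m2 = m1 OR in2 = L OR L = L
m3 = in1 OR m2 = H OR L = H
m4 = m3 OR in2 OR in0 = H OR L OR L = H
m5 = in3 OR m3 = L OR H = H
m6 = in3 NAND m5 = L NAND H = H
m7 = in1 AND m2 AND m3 = H AND L AND H = L
m8 = m6 OR m3 = H OR H = H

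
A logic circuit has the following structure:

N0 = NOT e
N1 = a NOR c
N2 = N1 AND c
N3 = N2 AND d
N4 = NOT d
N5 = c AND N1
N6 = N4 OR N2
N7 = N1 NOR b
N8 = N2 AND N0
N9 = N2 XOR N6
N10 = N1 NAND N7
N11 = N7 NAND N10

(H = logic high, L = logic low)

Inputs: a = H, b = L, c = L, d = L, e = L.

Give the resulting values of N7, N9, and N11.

N1 = a NOR c = H NOR L = L
N2 = N1 AND c = L AND L = L
N4 = NOT d = NOT L = H
N6 = N4 OR N2 = H OR L = H
N7 = N1 NOR b = L NOR L = H
N9 = N2 XOR N6 = L XOR H = H
N10 = N1 NAND N7 = L NAND H = H
N11 = N7 NAND N10 = H NAND H = L

N7 = H, N9 = H, N11 = L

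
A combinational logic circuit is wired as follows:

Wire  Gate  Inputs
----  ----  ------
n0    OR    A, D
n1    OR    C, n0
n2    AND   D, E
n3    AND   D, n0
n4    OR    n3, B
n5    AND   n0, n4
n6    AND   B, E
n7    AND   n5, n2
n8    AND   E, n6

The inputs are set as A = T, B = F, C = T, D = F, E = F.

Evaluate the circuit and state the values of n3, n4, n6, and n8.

n3 = F, n4 = F, n6 = F, n8 = F

n0 = A OR D = T OR F = T
n3 = D AND n0 = F AND T = F
n4 = n3 OR B = F OR F = F
n6 = B AND E = F AND F = F
n8 = E AND n6 = F AND F = F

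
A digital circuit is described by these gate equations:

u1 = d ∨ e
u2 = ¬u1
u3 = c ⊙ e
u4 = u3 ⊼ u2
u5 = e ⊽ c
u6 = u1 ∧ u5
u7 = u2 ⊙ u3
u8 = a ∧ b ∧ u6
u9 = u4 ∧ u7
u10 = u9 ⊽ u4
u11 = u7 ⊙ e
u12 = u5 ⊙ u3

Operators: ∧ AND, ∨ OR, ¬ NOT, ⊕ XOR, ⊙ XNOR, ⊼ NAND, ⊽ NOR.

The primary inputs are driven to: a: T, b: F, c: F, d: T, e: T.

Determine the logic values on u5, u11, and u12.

u1 = d OR e = T OR T = T
u2 = NOT u1 = NOT T = F
u3 = c XNOR e = F XNOR T = F
u5 = e NOR c = T NOR F = F
u7 = u2 XNOR u3 = F XNOR F = T
u11 = u7 XNOR e = T XNOR T = T
u12 = u5 XNOR u3 = F XNOR F = T

u5 = F; u11 = T; u12 = T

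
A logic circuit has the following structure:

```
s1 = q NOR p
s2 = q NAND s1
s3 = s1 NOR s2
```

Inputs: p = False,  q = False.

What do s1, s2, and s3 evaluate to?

s1 = q NOR p = False NOR False = True
s2 = q NAND s1 = False NAND True = True
s3 = s1 NOR s2 = True NOR True = False

s1 = True  s2 = True  s3 = False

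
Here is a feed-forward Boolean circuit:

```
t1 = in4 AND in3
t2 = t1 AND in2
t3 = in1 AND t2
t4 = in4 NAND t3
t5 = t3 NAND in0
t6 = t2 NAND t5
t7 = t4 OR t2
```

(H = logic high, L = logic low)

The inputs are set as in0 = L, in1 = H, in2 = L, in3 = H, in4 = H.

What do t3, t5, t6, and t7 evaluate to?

t3 = L  t5 = H  t6 = H  t7 = H

t1 = in4 AND in3 = H AND H = H
t2 = t1 AND in2 = H AND L = L
t3 = in1 AND t2 = H AND L = L
t4 = in4 NAND t3 = H NAND L = H
t5 = t3 NAND in0 = L NAND L = H
t6 = t2 NAND t5 = L NAND H = H
t7 = t4 OR t2 = H OR L = H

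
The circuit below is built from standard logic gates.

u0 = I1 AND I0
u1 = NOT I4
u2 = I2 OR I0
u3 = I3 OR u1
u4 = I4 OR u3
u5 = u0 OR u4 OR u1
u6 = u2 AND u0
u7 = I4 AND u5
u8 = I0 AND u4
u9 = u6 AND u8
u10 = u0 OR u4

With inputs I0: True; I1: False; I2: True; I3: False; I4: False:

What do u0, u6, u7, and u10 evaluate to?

u0 = False, u6 = False, u7 = False, u10 = True

u0 = I1 AND I0 = False AND True = False
u1 = NOT I4 = NOT False = True
u2 = I2 OR I0 = True OR True = True
u3 = I3 OR u1 = False OR True = True
u4 = I4 OR u3 = False OR True = True
u5 = u0 OR u4 OR u1 = False OR True OR True = True
u6 = u2 AND u0 = True AND False = False
u7 = I4 AND u5 = False AND True = False
u10 = u0 OR u4 = False OR True = True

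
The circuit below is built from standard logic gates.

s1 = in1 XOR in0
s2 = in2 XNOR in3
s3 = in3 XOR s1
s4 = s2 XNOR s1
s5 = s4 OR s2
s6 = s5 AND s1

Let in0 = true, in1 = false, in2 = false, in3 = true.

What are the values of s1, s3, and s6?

s1 = in1 XOR in0 = false XOR true = true
s2 = in2 XNOR in3 = false XNOR true = false
s3 = in3 XOR s1 = true XOR true = false
s4 = s2 XNOR s1 = false XNOR true = false
s5 = s4 OR s2 = false OR false = false
s6 = s5 AND s1 = false AND true = false

s1 = true, s3 = false, s6 = false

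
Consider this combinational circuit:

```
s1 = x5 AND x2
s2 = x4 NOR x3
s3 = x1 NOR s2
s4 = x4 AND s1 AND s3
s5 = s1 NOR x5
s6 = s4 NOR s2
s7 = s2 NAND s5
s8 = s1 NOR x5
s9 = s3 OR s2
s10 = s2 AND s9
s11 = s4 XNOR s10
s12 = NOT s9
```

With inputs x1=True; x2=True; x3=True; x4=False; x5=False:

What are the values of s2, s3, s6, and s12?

s1 = x5 AND x2 = False AND True = False
s2 = x4 NOR x3 = False NOR True = False
s3 = x1 NOR s2 = True NOR False = False
s4 = x4 AND s1 AND s3 = False AND False AND False = False
s6 = s4 NOR s2 = False NOR False = True
s9 = s3 OR s2 = False OR False = False
s12 = NOT s9 = NOT False = True

s2 = False, s3 = False, s6 = True, s12 = True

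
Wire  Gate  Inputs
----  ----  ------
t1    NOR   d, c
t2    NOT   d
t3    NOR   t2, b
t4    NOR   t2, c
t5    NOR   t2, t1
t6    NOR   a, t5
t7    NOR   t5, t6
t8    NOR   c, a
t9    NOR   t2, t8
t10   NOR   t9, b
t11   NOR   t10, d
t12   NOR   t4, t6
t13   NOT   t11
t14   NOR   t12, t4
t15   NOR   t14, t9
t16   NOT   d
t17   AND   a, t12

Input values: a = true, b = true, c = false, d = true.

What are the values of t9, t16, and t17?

t9 = true  t16 = false  t17 = false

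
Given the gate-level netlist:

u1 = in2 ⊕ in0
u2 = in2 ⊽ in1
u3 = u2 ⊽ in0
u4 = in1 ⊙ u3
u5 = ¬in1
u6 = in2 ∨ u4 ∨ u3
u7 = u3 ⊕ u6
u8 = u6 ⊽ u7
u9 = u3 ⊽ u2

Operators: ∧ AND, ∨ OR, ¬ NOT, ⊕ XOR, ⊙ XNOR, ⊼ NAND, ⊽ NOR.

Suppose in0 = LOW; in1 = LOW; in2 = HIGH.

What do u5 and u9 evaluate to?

u5 = HIGH, u9 = LOW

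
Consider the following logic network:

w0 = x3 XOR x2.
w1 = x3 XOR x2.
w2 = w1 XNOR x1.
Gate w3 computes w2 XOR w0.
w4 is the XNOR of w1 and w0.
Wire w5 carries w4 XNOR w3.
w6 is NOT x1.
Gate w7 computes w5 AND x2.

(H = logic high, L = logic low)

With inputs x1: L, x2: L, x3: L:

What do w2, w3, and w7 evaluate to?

w2 = H, w3 = H, w7 = L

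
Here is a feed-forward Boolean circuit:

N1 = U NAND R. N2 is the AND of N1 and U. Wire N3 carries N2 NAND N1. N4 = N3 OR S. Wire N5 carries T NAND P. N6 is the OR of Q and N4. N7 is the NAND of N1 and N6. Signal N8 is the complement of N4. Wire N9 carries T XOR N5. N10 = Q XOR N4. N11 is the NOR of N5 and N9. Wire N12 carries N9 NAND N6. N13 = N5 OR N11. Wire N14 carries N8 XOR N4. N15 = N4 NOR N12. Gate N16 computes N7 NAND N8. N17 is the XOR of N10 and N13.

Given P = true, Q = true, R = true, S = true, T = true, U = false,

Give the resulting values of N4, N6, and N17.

N4 = true  N6 = true  N17 = false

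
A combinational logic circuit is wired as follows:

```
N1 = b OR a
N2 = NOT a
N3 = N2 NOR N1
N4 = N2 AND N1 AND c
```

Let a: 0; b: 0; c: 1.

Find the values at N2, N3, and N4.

N1 = b OR a = 0 OR 0 = 0
N2 = NOT a = NOT 0 = 1
N3 = N2 NOR N1 = 1 NOR 0 = 0
N4 = N2 AND N1 AND c = 1 AND 0 AND 1 = 0

N2 = 1; N3 = 0; N4 = 0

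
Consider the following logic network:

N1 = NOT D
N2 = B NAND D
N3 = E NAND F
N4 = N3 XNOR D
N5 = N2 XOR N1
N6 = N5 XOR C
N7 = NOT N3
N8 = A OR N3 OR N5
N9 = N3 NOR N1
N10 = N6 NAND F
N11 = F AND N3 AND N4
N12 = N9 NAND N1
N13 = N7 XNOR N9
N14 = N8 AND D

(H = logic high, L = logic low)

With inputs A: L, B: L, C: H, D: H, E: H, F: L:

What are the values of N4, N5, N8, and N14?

N1 = NOT D = NOT H = L
N2 = B NAND D = L NAND H = H
N3 = E NAND F = H NAND L = H
N4 = N3 XNOR D = H XNOR H = H
N5 = N2 XOR N1 = H XOR L = H
N8 = A OR N3 OR N5 = L OR H OR H = H
N14 = N8 AND D = H AND H = H

N4 = H  N5 = H  N8 = H  N14 = H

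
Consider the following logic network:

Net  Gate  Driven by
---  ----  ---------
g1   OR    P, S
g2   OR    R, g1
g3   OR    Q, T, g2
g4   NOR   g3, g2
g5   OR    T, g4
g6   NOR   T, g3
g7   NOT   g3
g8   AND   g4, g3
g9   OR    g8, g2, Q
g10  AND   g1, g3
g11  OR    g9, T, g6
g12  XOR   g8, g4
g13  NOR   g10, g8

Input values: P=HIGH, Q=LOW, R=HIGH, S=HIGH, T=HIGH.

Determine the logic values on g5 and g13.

g1 = P OR S = HIGH OR HIGH = HIGH
g2 = R OR g1 = HIGH OR HIGH = HIGH
g3 = Q OR T OR g2 = LOW OR HIGH OR HIGH = HIGH
g4 = g3 NOR g2 = HIGH NOR HIGH = LOW
g5 = T OR g4 = HIGH OR LOW = HIGH
g8 = g4 AND g3 = LOW AND HIGH = LOW
g10 = g1 AND g3 = HIGH AND HIGH = HIGH
g13 = g10 NOR g8 = HIGH NOR LOW = LOW

g5 = HIGH, g13 = LOW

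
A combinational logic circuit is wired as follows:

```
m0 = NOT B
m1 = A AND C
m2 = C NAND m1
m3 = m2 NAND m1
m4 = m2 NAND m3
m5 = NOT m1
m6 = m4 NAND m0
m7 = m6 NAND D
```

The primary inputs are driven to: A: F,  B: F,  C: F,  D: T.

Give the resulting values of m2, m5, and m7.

m2 = T  m5 = T  m7 = F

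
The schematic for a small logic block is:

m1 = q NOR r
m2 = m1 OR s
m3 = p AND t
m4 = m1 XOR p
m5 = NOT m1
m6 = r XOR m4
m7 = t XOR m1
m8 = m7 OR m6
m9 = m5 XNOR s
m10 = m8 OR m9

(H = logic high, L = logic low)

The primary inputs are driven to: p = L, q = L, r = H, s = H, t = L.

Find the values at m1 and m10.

m1 = L, m10 = H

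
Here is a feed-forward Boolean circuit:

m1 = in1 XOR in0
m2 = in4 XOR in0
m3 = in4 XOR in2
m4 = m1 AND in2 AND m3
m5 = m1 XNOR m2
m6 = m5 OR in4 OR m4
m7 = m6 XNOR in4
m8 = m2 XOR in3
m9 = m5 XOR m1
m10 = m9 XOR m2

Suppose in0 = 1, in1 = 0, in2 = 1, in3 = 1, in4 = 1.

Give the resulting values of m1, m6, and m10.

m1 = 1  m6 = 1  m10 = 1

m1 = in1 XOR in0 = 0 XOR 1 = 1
m2 = in4 XOR in0 = 1 XOR 1 = 0
m3 = in4 XOR in2 = 1 XOR 1 = 0
m4 = m1 AND in2 AND m3 = 1 AND 1 AND 0 = 0
m5 = m1 XNOR m2 = 1 XNOR 0 = 0
m6 = m5 OR in4 OR m4 = 0 OR 1 OR 0 = 1
m9 = m5 XOR m1 = 0 XOR 1 = 1
m10 = m9 XOR m2 = 1 XOR 0 = 1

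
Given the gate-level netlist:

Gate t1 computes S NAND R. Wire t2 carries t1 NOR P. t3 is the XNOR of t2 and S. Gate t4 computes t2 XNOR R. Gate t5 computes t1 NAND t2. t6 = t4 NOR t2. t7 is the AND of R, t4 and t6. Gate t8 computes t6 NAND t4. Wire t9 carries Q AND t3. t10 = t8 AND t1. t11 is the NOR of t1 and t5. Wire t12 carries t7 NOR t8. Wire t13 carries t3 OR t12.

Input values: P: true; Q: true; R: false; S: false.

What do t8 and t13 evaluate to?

t8 = true, t13 = true

t1 = S NAND R = false NAND false = true
t2 = t1 NOR P = true NOR true = false
t3 = t2 XNOR S = false XNOR false = true
t4 = t2 XNOR R = false XNOR false = true
t6 = t4 NOR t2 = true NOR false = false
t7 = R AND t4 AND t6 = false AND true AND false = false
t8 = t6 NAND t4 = false NAND true = true
t12 = t7 NOR t8 = false NOR true = false
t13 = t3 OR t12 = true OR false = true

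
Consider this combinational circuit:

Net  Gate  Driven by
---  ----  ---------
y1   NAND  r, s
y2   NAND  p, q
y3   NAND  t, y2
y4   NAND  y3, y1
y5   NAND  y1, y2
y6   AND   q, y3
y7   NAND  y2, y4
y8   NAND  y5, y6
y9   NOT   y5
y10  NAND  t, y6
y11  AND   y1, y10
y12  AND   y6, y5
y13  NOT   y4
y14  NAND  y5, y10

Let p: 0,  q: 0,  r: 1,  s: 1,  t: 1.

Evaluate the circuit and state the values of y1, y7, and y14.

y1 = 0  y7 = 0  y14 = 0

y1 = r NAND s = 1 NAND 1 = 0
y2 = p NAND q = 0 NAND 0 = 1
y3 = t NAND y2 = 1 NAND 1 = 0
y4 = y3 NAND y1 = 0 NAND 0 = 1
y5 = y1 NAND y2 = 0 NAND 1 = 1
y6 = q AND y3 = 0 AND 0 = 0
y7 = y2 NAND y4 = 1 NAND 1 = 0
y10 = t NAND y6 = 1 NAND 0 = 1
y14 = y5 NAND y10 = 1 NAND 1 = 0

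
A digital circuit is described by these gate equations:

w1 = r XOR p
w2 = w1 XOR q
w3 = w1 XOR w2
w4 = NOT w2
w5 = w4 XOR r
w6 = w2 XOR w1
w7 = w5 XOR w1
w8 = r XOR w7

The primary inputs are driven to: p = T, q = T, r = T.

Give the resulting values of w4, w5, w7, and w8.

w4 = F, w5 = T, w7 = T, w8 = F

w1 = r XOR p = T XOR T = F
w2 = w1 XOR q = F XOR T = T
w4 = NOT w2 = NOT T = F
w5 = w4 XOR r = F XOR T = T
w7 = w5 XOR w1 = T XOR F = T
w8 = r XOR w7 = T XOR T = F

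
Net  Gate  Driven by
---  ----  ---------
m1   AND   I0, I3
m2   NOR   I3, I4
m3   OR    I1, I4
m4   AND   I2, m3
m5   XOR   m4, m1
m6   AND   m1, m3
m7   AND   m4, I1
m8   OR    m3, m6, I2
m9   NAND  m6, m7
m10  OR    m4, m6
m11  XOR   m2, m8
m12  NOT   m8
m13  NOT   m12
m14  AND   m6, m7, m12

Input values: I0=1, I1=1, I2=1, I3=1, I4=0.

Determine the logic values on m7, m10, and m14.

m7 = 1; m10 = 1; m14 = 0

m1 = I0 AND I3 = 1 AND 1 = 1
m3 = I1 OR I4 = 1 OR 0 = 1
m4 = I2 AND m3 = 1 AND 1 = 1
m6 = m1 AND m3 = 1 AND 1 = 1
m7 = m4 AND I1 = 1 AND 1 = 1
m8 = m3 OR m6 OR I2 = 1 OR 1 OR 1 = 1
m10 = m4 OR m6 = 1 OR 1 = 1
m12 = NOT m8 = NOT 1 = 0
m14 = m6 AND m7 AND m12 = 1 AND 1 AND 0 = 0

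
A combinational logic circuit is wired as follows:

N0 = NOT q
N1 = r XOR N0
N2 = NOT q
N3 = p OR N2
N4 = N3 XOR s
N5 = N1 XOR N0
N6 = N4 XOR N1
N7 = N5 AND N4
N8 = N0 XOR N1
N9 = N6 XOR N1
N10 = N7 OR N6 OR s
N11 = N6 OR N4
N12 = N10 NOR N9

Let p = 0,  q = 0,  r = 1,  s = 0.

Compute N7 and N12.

N0 = NOT q = NOT 0 = 1
N1 = r XOR N0 = 1 XOR 1 = 0
N2 = NOT q = NOT 0 = 1
N3 = p OR N2 = 0 OR 1 = 1
N4 = N3 XOR s = 1 XOR 0 = 1
N5 = N1 XOR N0 = 0 XOR 1 = 1
N6 = N4 XOR N1 = 1 XOR 0 = 1
N7 = N5 AND N4 = 1 AND 1 = 1
N9 = N6 XOR N1 = 1 XOR 0 = 1
N10 = N7 OR N6 OR s = 1 OR 1 OR 0 = 1
N12 = N10 NOR N9 = 1 NOR 1 = 0

N7 = 1; N12 = 0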